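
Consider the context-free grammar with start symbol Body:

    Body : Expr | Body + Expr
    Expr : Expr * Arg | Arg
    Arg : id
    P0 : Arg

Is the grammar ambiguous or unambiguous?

Unambiguous

(P0 is unreachable from Body, so its rules don't affect L(Body).) Body → Body + Expr | Expr  ;  Expr → Expr * Arg | Arg  — a left-associative chain with Arg at the bottom. Each string factors uniquely by precedence.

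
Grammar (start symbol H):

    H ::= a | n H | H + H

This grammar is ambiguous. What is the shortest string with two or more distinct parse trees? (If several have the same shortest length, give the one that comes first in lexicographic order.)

n a + a

length 1: no string has ≥2 trees
length 2: no string has ≥2 trees
length 3: no string has ≥2 trees
length 4: n a + a has 2 parse trees

Two derivations of n a + a:
  H ⇒ n H ⇒ n H + H ⇒ n a + H ⇒ n a + a
  H ⇒ H + H ⇒ n H + H ⇒ n a + H ⇒ n a + a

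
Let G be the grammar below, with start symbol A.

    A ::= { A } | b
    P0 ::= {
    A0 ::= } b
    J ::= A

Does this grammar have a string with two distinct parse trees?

Unambiguous

Only A is reachable from A; ignoring the rest: L(A) is { openⁿ atom closeⁿ : n ≥ 0 }. The bracket depth fixes n, and the derivation is forced at every step.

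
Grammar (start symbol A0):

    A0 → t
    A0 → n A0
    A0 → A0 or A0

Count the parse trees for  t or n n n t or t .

Parse trees for t or n n n t or t:
  [A0 [A0 t] or [A0 n [A0 n [A0 n [A0 [A0 t] or [A0 t]]]]]]
  [A0 [A0 t] or [A0 n [A0 n [A0 [A0 n [A0 t]] or [A0 t]]]]]
  [A0 [A0 t] or [A0 n [A0 [A0 n [A0 n [A0 t]]] or [A0 t]]]]
  [A0 [A0 t] or [A0 [A0 n [A0 n [A0 n [A0 t]]]] or [A0 t]]]
  [A0 [A0 [A0 t] or [A0 n [A0 n [A0 n [A0 t]]]]] or [A0 t]]

5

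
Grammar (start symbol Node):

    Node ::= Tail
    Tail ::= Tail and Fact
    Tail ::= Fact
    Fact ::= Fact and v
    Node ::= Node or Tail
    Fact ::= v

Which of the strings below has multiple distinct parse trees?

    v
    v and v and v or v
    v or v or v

v and v and v or v

v: 1 tree
v and v and v or v: 4 trees
v or v or v: 1 tree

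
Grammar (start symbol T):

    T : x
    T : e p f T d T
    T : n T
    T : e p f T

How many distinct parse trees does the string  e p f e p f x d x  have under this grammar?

2

Parse trees for e p f e p f x d x:
  [T e p f [T e p f [T x]] d [T x]]
  [T e p f [T e p f [T x] d [T x]]]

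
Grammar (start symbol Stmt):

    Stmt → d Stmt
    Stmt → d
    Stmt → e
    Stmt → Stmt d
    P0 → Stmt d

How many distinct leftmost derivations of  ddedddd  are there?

Parse trees for ddedddd (showing first 6 of 15):
  [Stmt d [Stmt d [Stmt [Stmt [Stmt [Stmt [Stmt e] d] d] d] d]]]
  [Stmt d [Stmt [Stmt d [Stmt [Stmt [Stmt [Stmt e] d] d] d]] d]]
  [Stmt d [Stmt [Stmt [Stmt d [Stmt [Stmt [Stmt e] d] d]] d] d]]
  [Stmt d [Stmt [Stmt [Stmt [Stmt d [Stmt [Stmt e] d]] d] d] d]]
  [Stmt d [Stmt [Stmt [Stmt [Stmt [Stmt d [Stmt e]] d] d] d] d]]
  [Stmt [Stmt d [Stmt d [Stmt [Stmt [Stmt [Stmt e] d] d] d]]] d]

15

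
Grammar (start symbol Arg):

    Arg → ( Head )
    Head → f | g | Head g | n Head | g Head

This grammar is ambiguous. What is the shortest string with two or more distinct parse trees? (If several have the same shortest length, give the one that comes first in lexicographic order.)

length 3: no string has ≥2 trees
length 4: ( g g ) has 2 parse trees

Two derivations of ( g g ):
  Arg ⇒ ( Head ) ⇒ ( Head g ) ⇒ ( g g )
  Arg ⇒ ( Head ) ⇒ ( g Head ) ⇒ ( g g )

( g g )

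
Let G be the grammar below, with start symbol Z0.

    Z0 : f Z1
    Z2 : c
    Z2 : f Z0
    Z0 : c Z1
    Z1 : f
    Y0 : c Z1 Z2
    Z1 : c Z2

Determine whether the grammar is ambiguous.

Unambiguous

Only Z0, Z1, Z2 are reachable from Z0; ignoring the rest: Restricted to the reachable nonterminals, every rule has the form A → t or A → t B, and no two rules for the same A share a first terminal. The grammar encodes a DFA — one run per string.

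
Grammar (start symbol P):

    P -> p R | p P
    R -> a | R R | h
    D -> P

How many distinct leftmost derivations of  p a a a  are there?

Parse trees for p a a a:
  [P p [R [R a] [R [R a] [R a]]]]
  [P p [R [R [R a] [R a]] [R a]]]

2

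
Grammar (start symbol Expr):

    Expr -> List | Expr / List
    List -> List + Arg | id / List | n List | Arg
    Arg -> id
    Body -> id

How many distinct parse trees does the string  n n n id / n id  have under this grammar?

Parse trees for n n n id / n id:
  [Expr [List n [List n [List n [List id / [List n [List [Arg id]]]]]]]]
  [Expr [Expr [List n [List n [List n [List [Arg id]]]]]] / [List n [List [Arg id]]]]

2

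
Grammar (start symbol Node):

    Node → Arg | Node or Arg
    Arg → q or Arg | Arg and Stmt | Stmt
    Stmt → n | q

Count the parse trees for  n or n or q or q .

Parse trees for n or n or q or q:
  [Node [Node [Node [Arg [Stmt n]]] or [Arg [Stmt n]]] or [Arg q or [Arg [Stmt q]]]]
  [Node [Node [Node [Node [Arg [Stmt n]]] or [Arg [Stmt n]]] or [Arg [Stmt q]]] or [Arg [Stmt q]]]

2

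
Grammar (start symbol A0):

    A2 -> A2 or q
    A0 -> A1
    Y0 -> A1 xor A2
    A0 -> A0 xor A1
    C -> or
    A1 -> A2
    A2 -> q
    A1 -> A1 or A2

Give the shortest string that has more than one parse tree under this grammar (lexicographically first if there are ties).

q or q

length 1: no string has ≥2 trees
length 3: q or q has 2 parse trees

Two derivations of q or q:
  A0 ⇒ A1 ⇒ A2 ⇒ A2 or q ⇒ q or q
  A0 ⇒ A1 ⇒ A1 or A2 ⇒ A2 or A2 ⇒ q or A2 ⇒ q or q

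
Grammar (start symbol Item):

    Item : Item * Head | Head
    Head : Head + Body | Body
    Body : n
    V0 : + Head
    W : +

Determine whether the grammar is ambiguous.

Only Item, Head, Body are reachable from Item; ignoring the rest: The grammar is stratified — Item handles '*' (left-recursive), Head handles '+', Body atoms. Each operator has a fixed associativity and precedence level, so every string has one parse.

Unambiguous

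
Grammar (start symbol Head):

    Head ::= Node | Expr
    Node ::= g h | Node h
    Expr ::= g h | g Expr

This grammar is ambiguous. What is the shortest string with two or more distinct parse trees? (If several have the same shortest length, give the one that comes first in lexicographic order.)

g h

length 2: g h has 2 parse trees

Two derivations of g h:
  Head ⇒ Node ⇒ g h
  Head ⇒ Expr ⇒ g h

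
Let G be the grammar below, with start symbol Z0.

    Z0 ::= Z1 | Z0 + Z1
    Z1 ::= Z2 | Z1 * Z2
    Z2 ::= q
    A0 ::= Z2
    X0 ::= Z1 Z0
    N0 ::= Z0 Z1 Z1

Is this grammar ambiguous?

(A0, X0, N0 are unreachable from Z0, so their rules don't affect L(Z0).) This is a standard precedence ladder (Z0 over Z1 over Z2), with each level left-recursive on its own operator ('+' at Z0, '*' at Z1). That structure is LR(1), hence unambiguous.

Unambiguous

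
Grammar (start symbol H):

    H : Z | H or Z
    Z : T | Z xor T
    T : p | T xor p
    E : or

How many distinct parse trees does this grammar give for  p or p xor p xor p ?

4

Parse trees for p or p xor p xor p:
  [H [H [Z [T p]]] or [Z [T [T [T p] xor p] xor p]]]
  [H [H [Z [T p]]] or [Z [Z [T p]] xor [T [T p] xor p]]]
  [H [H [Z [T p]]] or [Z [Z [T [T p] xor p]] xor [T p]]]
  [H [H [Z [T p]]] or [Z [Z [Z [T p]] xor [T p]] xor [T p]]]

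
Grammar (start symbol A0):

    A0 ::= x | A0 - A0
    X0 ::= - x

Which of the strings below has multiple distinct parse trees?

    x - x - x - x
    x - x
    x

x - x - x - x: 5 trees
x - x: 1 tree
x: 1 tree

x - x - x - x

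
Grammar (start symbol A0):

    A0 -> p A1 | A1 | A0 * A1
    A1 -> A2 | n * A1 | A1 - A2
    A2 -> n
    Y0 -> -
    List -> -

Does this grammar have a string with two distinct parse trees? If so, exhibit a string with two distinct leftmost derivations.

Witness: n * n

Derivation 1: A0 ⇒ A1 ⇒ n * A1 ⇒ n * A2 ⇒ n * n
Derivation 2: A0 ⇒ A0 * A1 ⇒ A1 * A1 ⇒ A2 * A1 ⇒ n * A1 ⇒ n * A2 ⇒ n * n

Two distinct leftmost derivations for the same string.

Ambiguous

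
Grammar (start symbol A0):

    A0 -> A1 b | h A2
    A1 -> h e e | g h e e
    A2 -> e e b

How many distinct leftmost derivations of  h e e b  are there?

2

Parse trees for h e e b:
  [A0 [A1 h e e] b]
  [A0 h [A2 e e b]]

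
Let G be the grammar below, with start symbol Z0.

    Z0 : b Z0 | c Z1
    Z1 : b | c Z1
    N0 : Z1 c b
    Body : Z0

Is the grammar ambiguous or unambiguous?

Unambiguous

Only Z0, Z1 are reachable from Z0; ignoring the rest: The reachable rules are right-linear with at most one rule per (nonterminal, next-terminal) pair. Each input token forces the next rule, so parsing is deterministic.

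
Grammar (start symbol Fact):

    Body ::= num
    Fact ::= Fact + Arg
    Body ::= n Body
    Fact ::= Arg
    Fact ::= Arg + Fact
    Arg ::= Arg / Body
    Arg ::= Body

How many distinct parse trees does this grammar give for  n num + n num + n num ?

Parse trees for n num + n num + n num:
  [Fact [Fact [Fact [Arg [Body n [Body num]]]] + [Arg [Body n [Body num]]]] + [Arg [Body n [Body num]]]]
  [Fact [Fact [Arg [Body n [Body num]]] + [Fact [Arg [Body n [Body num]]]]] + [Arg [Body n [Body num]]]]
  [Fact [Arg [Body n [Body num]]] + [Fact [Fact [Arg [Body n [Body num]]]] + [Arg [Body n [Body num]]]]]
  [Fact [Arg [Body n [Body num]]] + [Fact [Arg [Body n [Body num]]] + [Fact [Arg [Body n [Body num]]]]]]

4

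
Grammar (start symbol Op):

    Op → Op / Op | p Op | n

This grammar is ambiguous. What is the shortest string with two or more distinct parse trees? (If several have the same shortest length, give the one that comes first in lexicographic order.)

length 1: no string has ≥2 trees
length 2: no string has ≥2 trees
length 3: no string has ≥2 trees
length 4: p n / n has 2 parse trees

Two derivations of p n / n:
  Op ⇒ Op / Op ⇒ p Op / Op ⇒ p n / Op ⇒ p n / n
  Op ⇒ p Op ⇒ p Op / Op ⇒ p n / Op ⇒ p n / n

p n / n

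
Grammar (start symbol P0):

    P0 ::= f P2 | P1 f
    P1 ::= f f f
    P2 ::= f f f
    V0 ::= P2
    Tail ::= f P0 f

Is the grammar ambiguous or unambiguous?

Ambiguous

Witness: f f f f

Derivation 1: P0 ⇒ f P2 ⇒ f f f f
Derivation 2: P0 ⇒ P1 f ⇒ f f f f

Two distinct leftmost derivations for the same string.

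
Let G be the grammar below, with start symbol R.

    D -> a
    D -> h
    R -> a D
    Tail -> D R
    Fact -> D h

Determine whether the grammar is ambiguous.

(Fact, Tail are unreachable from R, so their rules don't affect L(R).) Restricted to the reachable nonterminals, every rule has the form A → t or A → t B, and no two rules for the same A share a first terminal. The grammar encodes a DFA — one run per string.

Unambiguous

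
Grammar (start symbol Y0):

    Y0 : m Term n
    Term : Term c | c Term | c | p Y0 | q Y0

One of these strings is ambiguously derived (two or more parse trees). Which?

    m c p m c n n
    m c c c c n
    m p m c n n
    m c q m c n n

m c c c c n

m c p m c n n: 1 tree
m c c c c n: 8 trees
m p m c n n: 1 tree
m c q m c n n: 1 tree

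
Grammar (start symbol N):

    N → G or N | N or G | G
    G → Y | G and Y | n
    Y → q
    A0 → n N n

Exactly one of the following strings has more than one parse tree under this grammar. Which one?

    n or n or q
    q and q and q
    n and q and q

n or n or q

n or n or q: 4 trees
q and q and q: 1 tree
n and q and q: 1 tree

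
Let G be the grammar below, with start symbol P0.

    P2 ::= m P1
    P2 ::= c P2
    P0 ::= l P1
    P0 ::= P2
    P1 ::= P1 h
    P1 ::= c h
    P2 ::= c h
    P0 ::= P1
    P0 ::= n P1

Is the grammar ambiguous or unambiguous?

Witness: c h

Derivation 1: P0 ⇒ P2 ⇒ c h
Derivation 2: P0 ⇒ P1 ⇒ c h

Two distinct leftmost derivations for the same string.

Ambiguous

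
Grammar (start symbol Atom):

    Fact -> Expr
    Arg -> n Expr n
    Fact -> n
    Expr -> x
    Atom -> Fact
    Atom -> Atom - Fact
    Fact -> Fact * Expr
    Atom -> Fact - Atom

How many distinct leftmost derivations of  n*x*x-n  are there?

2

Parse trees for n*x*x-n:
  [Atom [Atom [Fact [Fact [Fact n] * [Expr x]] * [Expr x]]] - [Fact n]]
  [Atom [Fact [Fact [Fact n] * [Expr x]] * [Expr x]] - [Atom [Fact n]]]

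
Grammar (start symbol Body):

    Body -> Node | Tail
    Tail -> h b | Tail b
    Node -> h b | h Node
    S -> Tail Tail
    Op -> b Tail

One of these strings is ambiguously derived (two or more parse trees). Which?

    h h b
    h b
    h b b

h h b: 1 tree
h b: 2 trees
h b b: 1 tree

h b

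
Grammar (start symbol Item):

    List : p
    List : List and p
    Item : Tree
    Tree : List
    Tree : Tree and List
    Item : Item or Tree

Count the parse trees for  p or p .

1

Parse trees for p or p:
  [Item [Item [Tree [List p]]] or [Tree [List p]]]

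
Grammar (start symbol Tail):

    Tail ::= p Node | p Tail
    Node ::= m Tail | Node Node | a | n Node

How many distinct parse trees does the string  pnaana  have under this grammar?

Parse trees for pnaana:
  [Tail p [Node [Node n [Node a]] [Node [Node a] [Node n [Node a]]]]]
  [Tail p [Node [Node [Node n [Node a]] [Node a]] [Node n [Node a]]]]
  [Tail p [Node [Node n [Node [Node a] [Node a]]] [Node n [Node a]]]]
  [Tail p [Node n [Node [Node a] [Node [Node a] [Node n [Node a]]]]]]
  [Tail p [Node n [Node [Node [Node a] [Node a]] [Node n [Node a]]]]]

5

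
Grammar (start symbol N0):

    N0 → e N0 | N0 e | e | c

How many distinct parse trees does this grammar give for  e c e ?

Parse trees for e c e:
  [N0 e [N0 [N0 c] e]]
  [N0 [N0 e [N0 c]] e]

2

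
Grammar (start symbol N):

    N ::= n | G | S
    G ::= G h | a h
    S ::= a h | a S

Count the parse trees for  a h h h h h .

1

Parse trees for a h h h h h:
  [N [G [G [G [G [G a h] h] h] h] h]]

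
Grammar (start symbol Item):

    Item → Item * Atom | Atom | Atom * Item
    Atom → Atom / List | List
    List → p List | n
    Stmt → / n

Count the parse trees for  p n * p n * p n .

4

Parse trees for p n * p n * p n:
  [Item [Item [Item [Atom [List p [List n]]]] * [Atom [List p [List n]]]] * [Atom [List p [List n]]]]
  [Item [Item [Atom [List p [List n]]] * [Item [Atom [List p [List n]]]]] * [Atom [List p [List n]]]]
  [Item [Atom [List p [List n]]] * [Item [Item [Atom [List p [List n]]]] * [Atom [List p [List n]]]]]
  [Item [Atom [List p [List n]]] * [Item [Atom [List p [List n]]] * [Item [Atom [List p [List n]]]]]]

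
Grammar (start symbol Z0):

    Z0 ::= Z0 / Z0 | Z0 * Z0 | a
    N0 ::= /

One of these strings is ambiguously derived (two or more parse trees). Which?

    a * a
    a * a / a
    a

a * a / a

a * a: 1 tree
a * a / a: 2 trees
a: 1 tree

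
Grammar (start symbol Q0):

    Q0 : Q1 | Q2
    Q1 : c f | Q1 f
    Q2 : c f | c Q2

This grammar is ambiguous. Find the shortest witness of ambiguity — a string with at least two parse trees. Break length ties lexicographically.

c f

length 2: c f has 2 parse trees

Two derivations of c f:
  Q0 ⇒ Q1 ⇒ c f
  Q0 ⇒ Q2 ⇒ c f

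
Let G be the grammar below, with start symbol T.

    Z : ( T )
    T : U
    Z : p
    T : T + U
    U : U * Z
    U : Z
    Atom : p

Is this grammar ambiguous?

Unambiguous

(Atom is unreachable from T, so its rules don't affect L(T).) T → T + U | U  ;  U → U * Z | Z  — a left-associative chain with Z at the bottom. Each string factors uniquely by precedence.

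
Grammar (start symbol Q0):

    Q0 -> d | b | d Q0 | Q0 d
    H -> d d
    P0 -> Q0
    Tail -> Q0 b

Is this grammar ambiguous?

Ambiguous

Witness: d d

Derivation 1: Q0 ⇒ d Q0 ⇒ d d
Derivation 2: Q0 ⇒ Q0 d ⇒ d d

Two distinct leftmost derivations for the same string.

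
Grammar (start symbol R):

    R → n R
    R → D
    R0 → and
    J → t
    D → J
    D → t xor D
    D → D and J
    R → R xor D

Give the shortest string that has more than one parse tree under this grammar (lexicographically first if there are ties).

length 1: no string has ≥2 trees
length 2: no string has ≥2 trees
length 3: t xor t has 2 parse trees

Two derivations of t xor t:
  R ⇒ D ⇒ t xor D ⇒ t xor J ⇒ t xor t
  R ⇒ R xor D ⇒ D xor D ⇒ J xor D ⇒ t xor D ⇒ t xor J ⇒ t xor t

t xor t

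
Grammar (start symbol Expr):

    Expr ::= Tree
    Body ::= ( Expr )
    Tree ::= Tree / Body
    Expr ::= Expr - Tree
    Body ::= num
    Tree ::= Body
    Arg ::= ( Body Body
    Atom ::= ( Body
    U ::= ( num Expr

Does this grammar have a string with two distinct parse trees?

(U, Arg, Atom are unreachable from Expr, so their rules don't affect L(Expr).) Expr → Expr - Tree | Tree  ;  Tree → Tree / Body | Body  — a left-associative chain with Body at the bottom. Each string factors uniquely by precedence.

Unambiguous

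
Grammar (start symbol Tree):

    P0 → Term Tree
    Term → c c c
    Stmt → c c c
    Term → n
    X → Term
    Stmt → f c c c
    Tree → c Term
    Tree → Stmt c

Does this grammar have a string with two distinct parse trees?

Witness: c c c c

Derivation 1: Tree ⇒ c Term ⇒ c c c c
Derivation 2: Tree ⇒ Stmt c ⇒ c c c c

Two distinct leftmost derivations for the same string.

Ambiguous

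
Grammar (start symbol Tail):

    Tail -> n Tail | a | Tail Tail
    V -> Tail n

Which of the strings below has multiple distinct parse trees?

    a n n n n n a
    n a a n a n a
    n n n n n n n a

a n n n n n a: 1 tree
n a a n a n a: 19 trees
n n n n n n n a: 1 tree

n a a n a n a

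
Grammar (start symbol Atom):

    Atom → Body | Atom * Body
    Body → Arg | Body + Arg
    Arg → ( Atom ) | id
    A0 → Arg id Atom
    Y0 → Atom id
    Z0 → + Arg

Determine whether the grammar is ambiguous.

Unambiguous

Only Atom, Body, Arg are reachable from Atom; ignoring the rest: The grammar is stratified — Atom handles '*' (left-recursive), Body handles '+', Arg atoms. Each operator has a fixed associativity and precedence level, so every string has one parse.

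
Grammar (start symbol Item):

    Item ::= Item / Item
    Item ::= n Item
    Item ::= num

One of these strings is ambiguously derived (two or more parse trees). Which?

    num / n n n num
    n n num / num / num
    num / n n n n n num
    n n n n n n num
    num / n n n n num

num / n n n num: 1 tree
n n num / num / num: 9 trees
num / n n n n n num: 1 tree
n n n n n n num: 1 tree
num / n n n n num: 1 tree

n n num / num / num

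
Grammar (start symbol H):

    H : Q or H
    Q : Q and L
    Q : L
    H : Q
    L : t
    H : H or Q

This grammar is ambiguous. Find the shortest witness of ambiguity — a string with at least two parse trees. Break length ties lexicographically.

length 1: no string has ≥2 trees
length 3: t or t has 2 parse trees

Two derivations of t or t:
  H ⇒ Q or H ⇒ L or H ⇒ t or H ⇒ t or Q ⇒ t or L ⇒ t or t
  H ⇒ H or Q ⇒ Q or Q ⇒ L or Q ⇒ t or Q ⇒ t or L ⇒ t or t

t or t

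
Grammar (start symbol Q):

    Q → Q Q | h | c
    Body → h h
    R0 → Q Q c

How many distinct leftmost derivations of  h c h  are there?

Parse trees for h c h:
  [Q [Q h] [Q [Q c] [Q h]]]
  [Q [Q [Q h] [Q c]] [Q h]]

2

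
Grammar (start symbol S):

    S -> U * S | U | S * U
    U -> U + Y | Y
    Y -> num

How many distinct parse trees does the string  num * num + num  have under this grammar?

2

Parse trees for num * num + num:
  [S [U [Y num]] * [S [U [U [Y num]] + [Y num]]]]
  [S [S [U [Y num]]] * [U [U [Y num]] + [Y num]]]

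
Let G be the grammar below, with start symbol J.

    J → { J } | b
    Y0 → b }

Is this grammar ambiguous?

Only J is reachable from J; ignoring the rest: L(J) is { openⁿ atom closeⁿ : n ≥ 0 }. The bracket depth fixes n, and the derivation is forced at every step.

Unambiguous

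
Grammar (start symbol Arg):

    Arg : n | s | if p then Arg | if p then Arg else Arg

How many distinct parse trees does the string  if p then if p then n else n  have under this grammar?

Parse trees for if p then if p then n else n:
  [Arg if p then [Arg if p then [Arg n] else [Arg n]]]
  [Arg if p then [Arg if p then [Arg n]] else [Arg n]]

2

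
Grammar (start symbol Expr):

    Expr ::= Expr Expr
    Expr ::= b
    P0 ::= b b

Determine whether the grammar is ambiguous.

Witness: b b b

Derivation 1: Expr ⇒ Expr Expr ⇒ Expr Expr Expr ⇒ b Expr Expr ⇒ b b Expr ⇒ b b b
Derivation 2: Expr ⇒ Expr Expr ⇒ b Expr ⇒ b Expr Expr ⇒ b b Expr ⇒ b b b

Two distinct leftmost derivations for the same string.

Ambiguous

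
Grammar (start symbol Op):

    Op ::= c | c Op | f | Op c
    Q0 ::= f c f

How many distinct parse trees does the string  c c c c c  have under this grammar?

16

Parse trees for c c c c c (showing first 6 of 16):
  [Op c [Op c [Op c [Op c [Op c]]]]]
  [Op c [Op c [Op c [Op [Op c] c]]]]
  [Op c [Op c [Op [Op c [Op c]] c]]]
  [Op c [Op c [Op [Op [Op c] c] c]]]
  [Op c [Op [Op c [Op c [Op c]]] c]]
  [Op c [Op [Op c [Op [Op c] c]] c]]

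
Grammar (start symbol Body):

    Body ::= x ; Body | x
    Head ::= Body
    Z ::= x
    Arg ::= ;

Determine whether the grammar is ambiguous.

Only Body is reachable from Body; ignoring the rest: Right-recursive list with a separator: after each atom, whether the separator follows determines the rule. One parse per string.

Unambiguous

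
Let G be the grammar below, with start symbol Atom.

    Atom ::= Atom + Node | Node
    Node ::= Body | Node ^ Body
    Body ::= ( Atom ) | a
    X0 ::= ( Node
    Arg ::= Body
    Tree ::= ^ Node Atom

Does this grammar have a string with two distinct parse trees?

Unambiguous

(X0, Arg, Tree are unreachable from Atom, so their rules don't affect L(Atom).) This is a standard precedence ladder (Atom over Node over Body), with each level left-recursive on its own operator ('+' at Atom, '^' at Node). That structure is LR(1), hence unambiguous.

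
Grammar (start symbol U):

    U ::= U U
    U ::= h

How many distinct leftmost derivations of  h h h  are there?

Parse trees for h h h:
  [U [U h] [U [U h] [U h]]]
  [U [U [U h] [U h]] [U h]]

2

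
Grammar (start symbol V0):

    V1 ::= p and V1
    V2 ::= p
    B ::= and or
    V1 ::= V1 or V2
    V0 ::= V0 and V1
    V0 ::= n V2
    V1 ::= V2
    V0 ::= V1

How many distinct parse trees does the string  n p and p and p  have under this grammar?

Parse trees for n p and p and p:
  [V0 [V0 n [V2 p]] and [V1 p and [V1 [V2 p]]]]
  [V0 [V0 [V0 n [V2 p]] and [V1 [V2 p]]] and [V1 [V2 p]]]

2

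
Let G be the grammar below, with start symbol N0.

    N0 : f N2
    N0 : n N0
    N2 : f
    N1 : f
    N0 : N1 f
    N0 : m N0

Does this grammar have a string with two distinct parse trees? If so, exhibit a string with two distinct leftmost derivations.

Ambiguous

Witness: f f

Derivation 1: N0 ⇒ f N2 ⇒ f f
Derivation 2: N0 ⇒ N1 f ⇒ f f

Two distinct leftmost derivations for the same string.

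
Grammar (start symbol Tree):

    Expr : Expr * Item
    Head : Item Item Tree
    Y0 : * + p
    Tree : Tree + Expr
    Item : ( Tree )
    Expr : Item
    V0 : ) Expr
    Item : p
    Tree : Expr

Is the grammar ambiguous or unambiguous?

Unambiguous

Only Tree, Expr, Item are reachable from Tree; ignoring the rest: The grammar is stratified — Tree handles '+' (left-recursive), Expr handles '*', Item atoms. Each operator has a fixed associativity and precedence level, so every string has one parse.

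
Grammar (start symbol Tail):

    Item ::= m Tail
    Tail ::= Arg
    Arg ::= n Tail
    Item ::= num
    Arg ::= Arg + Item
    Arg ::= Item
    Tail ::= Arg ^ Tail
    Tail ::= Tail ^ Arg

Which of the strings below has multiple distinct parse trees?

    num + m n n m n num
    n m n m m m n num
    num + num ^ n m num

num + num ^ n m num

num + m n n m n num: 1 tree
n m n m m m n num: 1 tree
num + num ^ n m num: 2 trees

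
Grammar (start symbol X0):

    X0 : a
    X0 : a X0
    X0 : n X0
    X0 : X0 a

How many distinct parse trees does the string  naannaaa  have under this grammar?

Parse trees for naannaaa (showing first 6 of 29):
  [X0 n [X0 a [X0 a [X0 n [X0 n [X0 a [X0 a [X0 a]]]]]]]]
  [X0 n [X0 a [X0 a [X0 n [X0 n [X0 a [X0 [X0 a] a]]]]]]]
  [X0 n [X0 a [X0 a [X0 n [X0 n [X0 [X0 a [X0 a]] a]]]]]]
  [X0 n [X0 a [X0 a [X0 n [X0 n [X0 [X0 [X0 a] a] a]]]]]]
  [X0 n [X0 a [X0 a [X0 n [X0 [X0 n [X0 a [X0 a]]] a]]]]]
  [X0 n [X0 a [X0 a [X0 n [X0 [X0 n [X0 [X0 a] a]] a]]]]]

29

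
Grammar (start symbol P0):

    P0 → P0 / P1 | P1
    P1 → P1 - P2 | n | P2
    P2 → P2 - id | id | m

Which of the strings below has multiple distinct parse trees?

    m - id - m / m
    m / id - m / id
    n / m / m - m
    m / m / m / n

m - id - m / m

m - id - m / m: 2 trees
m / id - m / id: 1 tree
n / m / m - m: 1 tree
m / m / m / n: 1 tree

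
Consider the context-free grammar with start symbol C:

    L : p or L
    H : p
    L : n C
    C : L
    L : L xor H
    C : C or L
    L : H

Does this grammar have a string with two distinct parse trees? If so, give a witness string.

Witness: p or p

Derivation 1: C ⇒ L ⇒ p or L ⇒ p or H ⇒ p or p
Derivation 2: C ⇒ C or L ⇒ L or L ⇒ H or L ⇒ p or L ⇒ p or H ⇒ p or p

Two distinct leftmost derivations for the same string.

Ambiguous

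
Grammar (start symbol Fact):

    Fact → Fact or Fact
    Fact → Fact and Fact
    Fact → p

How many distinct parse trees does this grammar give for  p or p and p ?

Parse trees for p or p and p:
  [Fact [Fact p] or [Fact [Fact p] and [Fact p]]]
  [Fact [Fact [Fact p] or [Fact p]] and [Fact p]]

2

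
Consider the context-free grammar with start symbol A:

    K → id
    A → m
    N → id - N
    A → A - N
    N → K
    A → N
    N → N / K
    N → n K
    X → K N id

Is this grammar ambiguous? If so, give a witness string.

Ambiguous

Witness: id - id

Derivation 1: A ⇒ A - N ⇒ N - N ⇒ K - N ⇒ id - N ⇒ id - K ⇒ id - id
Derivation 2: A ⇒ N ⇒ id - N ⇒ id - K ⇒ id - id

Two distinct leftmost derivations for the same string.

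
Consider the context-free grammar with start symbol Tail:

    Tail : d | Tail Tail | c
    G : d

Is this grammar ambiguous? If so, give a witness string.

Witness: c c c

Derivation 1: Tail ⇒ Tail Tail ⇒ Tail Tail Tail ⇒ c Tail Tail ⇒ c c Tail ⇒ c c c
Derivation 2: Tail ⇒ Tail Tail ⇒ c Tail ⇒ c Tail Tail ⇒ c c Tail ⇒ c c c

Two distinct leftmost derivations for the same string.

Ambiguous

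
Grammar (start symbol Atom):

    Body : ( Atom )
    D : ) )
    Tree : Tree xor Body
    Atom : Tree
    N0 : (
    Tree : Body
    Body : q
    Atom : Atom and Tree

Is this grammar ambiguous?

(N0, D are unreachable from Atom, so their rules don't affect L(Atom).) This is a standard precedence ladder (Atom over Tree over Body), with each level left-recursive on its own operator ('and' at Atom, 'xor' at Tree). That structure is LR(1), hence unambiguous.

Unambiguous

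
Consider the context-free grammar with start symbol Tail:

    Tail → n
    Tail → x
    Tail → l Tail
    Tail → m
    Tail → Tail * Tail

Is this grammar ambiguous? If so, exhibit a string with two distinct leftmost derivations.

Ambiguous

Witness: l m * m

Derivation 1: Tail ⇒ l Tail ⇒ l Tail * Tail ⇒ l m * Tail ⇒ l m * m
Derivation 2: Tail ⇒ Tail * Tail ⇒ l Tail * Tail ⇒ l m * Tail ⇒ l m * m

Two distinct leftmost derivations for the same string.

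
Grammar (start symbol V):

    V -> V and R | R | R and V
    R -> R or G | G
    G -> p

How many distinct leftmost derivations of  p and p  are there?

Parse trees for p and p:
  [V [V [R [G p]]] and [R [G p]]]
  [V [R [G p]] and [V [R [G p]]]]

2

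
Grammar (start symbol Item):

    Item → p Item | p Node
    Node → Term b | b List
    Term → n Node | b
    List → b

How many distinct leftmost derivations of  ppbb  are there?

2

Parse trees for ppbb:
  [Item p [Item p [Node [Term b] b]]]
  [Item p [Item p [Node b [List b]]]]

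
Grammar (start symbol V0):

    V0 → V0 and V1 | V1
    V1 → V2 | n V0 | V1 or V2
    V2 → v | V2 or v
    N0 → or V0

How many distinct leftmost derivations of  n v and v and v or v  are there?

Parse trees for n v and v and v or v:
  [V0 [V0 [V0 [V1 n [V0 [V1 [V2 v]]]]] and [V1 [V2 v]]] and [V1 [V2 [V2 v] or v]]]
  [V0 [V0 [V0 [V1 n [V0 [V1 [V2 v]]]]] and [V1 [V2 v]]] and [V1 [V1 [V2 v]] or [V2 v]]]
  [V0 [V0 [V1 n [V0 [V0 [V1 [V2 v]]] and [V1 [V2 v]]]]] and [V1 [V2 [V2 v] or v]]]
  [V0 [V0 [V1 n [V0 [V0 [V1 [V2 v]]] and [V1 [V2 v]]]]] and [V1 [V1 [V2 v]] or [V2 v]]]
  [V0 [V1 n [V0 [V0 [V0 [V1 [V2 v]]] and [V1 [V2 v]]] and [V1 [V2 [V2 v] or v]]]]]
  [V0 [V1 n [V0 [V0 [V0 [V1 [V2 v]]] and [V1 [V2 v]]] and [V1 [V1 [V2 v]] or [V2 v]]]]]
  [V0 [V1 [V1 n [V0 [V0 [V0 [V1 [V2 v]]] and [V1 [V2 v]]] and [V1 [V2 v]]]] or [V2 v]]]

7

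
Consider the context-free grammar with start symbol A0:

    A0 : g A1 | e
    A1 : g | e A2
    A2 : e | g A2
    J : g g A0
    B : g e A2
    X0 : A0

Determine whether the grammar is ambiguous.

Unambiguous

Only A0, A1, A2 are reachable from A0; ignoring the rest: Restricted to the reachable nonterminals, every rule has the form A → t or A → t B, and no two rules for the same A share a first terminal. The grammar encodes a DFA — one run per string.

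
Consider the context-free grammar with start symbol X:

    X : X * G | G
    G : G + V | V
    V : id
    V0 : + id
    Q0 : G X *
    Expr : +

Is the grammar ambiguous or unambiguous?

(V0, Q0, Expr are unreachable from X, so their rules don't affect L(X).) X → X * G | G  ;  G → G + V | V  — a left-associative chain with V at the bottom. Each string factors uniquely by precedence.

Unambiguous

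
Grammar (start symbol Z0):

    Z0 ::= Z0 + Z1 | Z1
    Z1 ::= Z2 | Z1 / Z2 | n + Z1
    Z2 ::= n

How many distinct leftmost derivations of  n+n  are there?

Parse trees for n+n:
  [Z0 [Z0 [Z1 [Z2 n]]] + [Z1 [Z2 n]]]
  [Z0 [Z1 n + [Z1 [Z2 n]]]]

2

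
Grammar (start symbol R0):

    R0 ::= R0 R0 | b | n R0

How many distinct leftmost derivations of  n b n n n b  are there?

2

Parse trees for n b n n n b:
  [R0 [R0 n [R0 b]] [R0 n [R0 n [R0 n [R0 b]]]]]
  [R0 n [R0 [R0 b] [R0 n [R0 n [R0 n [R0 b]]]]]]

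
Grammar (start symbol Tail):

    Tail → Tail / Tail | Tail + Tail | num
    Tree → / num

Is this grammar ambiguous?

Ambiguous

Witness: num + num + num

Derivation 1: Tail ⇒ Tail + Tail ⇒ Tail + Tail + Tail ⇒ num + Tail + Tail ⇒ num + num + Tail ⇒ num + num + num
Derivation 2: Tail ⇒ Tail + Tail ⇒ num + Tail ⇒ num + Tail + Tail ⇒ num + num + Tail ⇒ num + num + num

Two distinct leftmost derivations for the same string.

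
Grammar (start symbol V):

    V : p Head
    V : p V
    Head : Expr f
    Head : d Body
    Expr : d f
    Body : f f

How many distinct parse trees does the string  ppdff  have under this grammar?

Parse trees for ppdff:
  [V p [V p [Head [Expr d f] f]]]
  [V p [V p [Head d [Body f f]]]]

2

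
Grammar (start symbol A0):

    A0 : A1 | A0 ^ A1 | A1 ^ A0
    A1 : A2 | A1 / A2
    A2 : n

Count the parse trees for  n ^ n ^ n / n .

4

Parse trees for n ^ n ^ n / n:
  [A0 [A0 [A0 [A1 [A2 n]]] ^ [A1 [A2 n]]] ^ [A1 [A1 [A2 n]] / [A2 n]]]
  [A0 [A0 [A1 [A2 n]] ^ [A0 [A1 [A2 n]]]] ^ [A1 [A1 [A2 n]] / [A2 n]]]
  [A0 [A1 [A2 n]] ^ [A0 [A0 [A1 [A2 n]]] ^ [A1 [A1 [A2 n]] / [A2 n]]]]
  [A0 [A1 [A2 n]] ^ [A0 [A1 [A2 n]] ^ [A0 [A1 [A1 [A2 n]] / [A2 n]]]]]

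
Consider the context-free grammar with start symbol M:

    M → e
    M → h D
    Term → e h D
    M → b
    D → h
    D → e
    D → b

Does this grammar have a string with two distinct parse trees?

Unambiguous

(Term is unreachable from M, so its rules don't affect L(M).) Each reachable nonterminal has at most one production per leading terminal, and all productions are right-linear; the derivation is determined token-by-token.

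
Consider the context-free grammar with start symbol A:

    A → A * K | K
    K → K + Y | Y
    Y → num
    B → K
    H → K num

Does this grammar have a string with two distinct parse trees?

Unambiguous

(B, H are unreachable from A, so their rules don't affect L(A).) A → A * K | K  ;  K → K + Y | Y  — a left-associative chain with Y at the bottom. Each string factors uniquely by precedence.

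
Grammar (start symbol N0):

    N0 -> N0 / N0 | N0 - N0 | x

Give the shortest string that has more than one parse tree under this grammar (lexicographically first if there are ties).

x - x - x

length 1: no string has ≥2 trees
length 3: no string has ≥2 trees
length 5: x - x - x has 2 parse trees

Two derivations of x - x - x:
  N0 ⇒ N0 - N0 ⇒ N0 - N0 - N0 ⇒ x - N0 - N0 ⇒ x - x - N0 ⇒ x - x - x
  N0 ⇒ N0 - N0 ⇒ x - N0 ⇒ x - N0 - N0 ⇒ x - x - N0 ⇒ x - x - x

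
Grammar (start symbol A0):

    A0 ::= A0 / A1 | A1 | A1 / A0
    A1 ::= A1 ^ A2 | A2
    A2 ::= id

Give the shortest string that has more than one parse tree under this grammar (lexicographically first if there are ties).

id / id

length 1: no string has ≥2 trees
length 3: id / id has 2 parse trees

Two derivations of id / id:
  A0 ⇒ A0 / A1 ⇒ A1 / A1 ⇒ A2 / A1 ⇒ id / A1 ⇒ id / A2 ⇒ id / id
  A0 ⇒ A1 / A0 ⇒ A2 / A0 ⇒ id / A0 ⇒ id / A1 ⇒ id / A2 ⇒ id / id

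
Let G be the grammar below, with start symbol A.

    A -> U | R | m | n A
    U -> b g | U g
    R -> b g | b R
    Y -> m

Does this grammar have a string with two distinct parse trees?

Ambiguous

Witness: b g

Derivation 1: A ⇒ U ⇒ b g
Derivation 2: A ⇒ R ⇒ b g

Two distinct leftmost derivations for the same string.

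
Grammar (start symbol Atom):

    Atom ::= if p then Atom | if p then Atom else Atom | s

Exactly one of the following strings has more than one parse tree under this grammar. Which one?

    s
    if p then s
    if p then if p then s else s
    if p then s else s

if p then if p then s else s

s: 1 tree
if p then s: 1 tree
if p then if p then s else s: 2 trees
if p then s else s: 1 tree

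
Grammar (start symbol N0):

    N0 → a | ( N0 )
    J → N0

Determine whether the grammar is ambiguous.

(J is unreachable from N0, so its rules don't affect L(N0).) Each string is a nest of matched brackets around a single atom. An opening bracket forces the recursive rule; an atom forces the base rule.

Unambiguous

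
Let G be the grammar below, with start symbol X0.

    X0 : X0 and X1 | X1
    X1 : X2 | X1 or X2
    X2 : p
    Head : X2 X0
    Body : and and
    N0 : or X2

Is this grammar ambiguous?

Unambiguous

Only X0, X1, X2 are reachable from X0; ignoring the rest: The grammar is stratified — X0 handles 'and' (left-recursive), X1 handles 'or', X2 atoms. Each operator has a fixed associativity and precedence level, so every string has one parse.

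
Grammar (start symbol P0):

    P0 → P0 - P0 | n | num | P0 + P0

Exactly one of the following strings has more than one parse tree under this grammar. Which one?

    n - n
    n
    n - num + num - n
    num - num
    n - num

n - num + num - n

n - n: 1 tree
n: 1 tree
n - num + num - n: 5 trees
num - num: 1 tree
n - num: 1 tree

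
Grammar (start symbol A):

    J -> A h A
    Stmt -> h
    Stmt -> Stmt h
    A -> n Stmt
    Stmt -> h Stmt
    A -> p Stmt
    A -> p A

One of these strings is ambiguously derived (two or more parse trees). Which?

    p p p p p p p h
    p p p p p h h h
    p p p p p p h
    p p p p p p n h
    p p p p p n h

p p p p p p p h: 1 tree
p p p p p h h h: 4 trees
p p p p p p h: 1 tree
p p p p p p n h: 1 tree
p p p p p n h: 1 tree

p p p p p h h h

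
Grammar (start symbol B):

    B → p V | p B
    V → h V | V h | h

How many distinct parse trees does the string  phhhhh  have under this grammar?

Parse trees for phhhhh (showing first 6 of 16):
  [B p [V h [V h [V h [V h [V h]]]]]]
  [B p [V h [V h [V h [V [V h] h]]]]]
  [B p [V h [V h [V [V h [V h]] h]]]]
  [B p [V h [V h [V [V [V h] h] h]]]]
  [B p [V h [V [V h [V h [V h]]] h]]]
  [B p [V h [V [V h [V [V h] h]] h]]]

16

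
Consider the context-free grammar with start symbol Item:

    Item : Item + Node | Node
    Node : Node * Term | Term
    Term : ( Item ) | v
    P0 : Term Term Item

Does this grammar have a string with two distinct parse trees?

Only Item, Node, Term are reachable from Item; ignoring the rest: Item → Item + Node | Node  ;  Node → Node * Term | Term  — a left-associative chain with Term at the bottom. Each string factors uniquely by precedence.

Unambiguous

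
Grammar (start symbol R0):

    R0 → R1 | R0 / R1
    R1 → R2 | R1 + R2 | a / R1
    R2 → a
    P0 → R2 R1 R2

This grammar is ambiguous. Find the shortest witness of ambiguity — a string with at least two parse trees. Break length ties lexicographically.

length 1: no string has ≥2 trees
length 3: a / a has 2 parse trees

Two derivations of a / a:
  R0 ⇒ R1 ⇒ a / R1 ⇒ a / R2 ⇒ a / a
  R0 ⇒ R0 / R1 ⇒ R1 / R1 ⇒ R2 / R1 ⇒ a / R1 ⇒ a / R2 ⇒ a / a

a / a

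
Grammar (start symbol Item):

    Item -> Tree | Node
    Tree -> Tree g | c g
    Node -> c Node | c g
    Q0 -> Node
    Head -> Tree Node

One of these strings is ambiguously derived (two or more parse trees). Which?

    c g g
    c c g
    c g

c g

c g g: 1 tree
c c g: 1 tree
c g: 2 trees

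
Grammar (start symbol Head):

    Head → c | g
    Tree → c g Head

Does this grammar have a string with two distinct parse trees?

Only Head is reachable from Head; ignoring the rest: Each reachable nonterminal has at most one production per leading terminal, and all productions are right-linear; the derivation is determined token-by-token.

Unambiguous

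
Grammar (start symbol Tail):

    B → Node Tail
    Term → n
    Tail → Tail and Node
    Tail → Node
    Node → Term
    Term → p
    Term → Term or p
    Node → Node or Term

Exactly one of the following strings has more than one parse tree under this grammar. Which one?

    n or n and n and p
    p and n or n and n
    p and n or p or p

p and n or p or p

n or n and n and p: 1 tree
p and n or n and n: 1 tree
p and n or p or p: 4 trees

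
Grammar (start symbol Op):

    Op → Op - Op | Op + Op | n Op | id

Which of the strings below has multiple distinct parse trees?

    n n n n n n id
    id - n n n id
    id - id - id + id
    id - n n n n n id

n n n n n n id: 1 tree
id - n n n id: 1 tree
id - id - id + id: 5 trees
id - n n n n n id: 1 tree

id - id - id + id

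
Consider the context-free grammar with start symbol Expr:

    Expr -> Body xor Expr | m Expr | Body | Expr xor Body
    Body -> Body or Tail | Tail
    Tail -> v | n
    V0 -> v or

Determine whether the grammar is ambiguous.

Ambiguous

Witness: n xor n

Derivation 1: Expr ⇒ Body xor Expr ⇒ Tail xor Expr ⇒ n xor Expr ⇒ n xor Body ⇒ n xor Tail ⇒ n xor n
Derivation 2: Expr ⇒ Expr xor Body ⇒ Body xor Body ⇒ Tail xor Body ⇒ n xor Body ⇒ n xor Tail ⇒ n xor n

Two distinct leftmost derivations for the same string.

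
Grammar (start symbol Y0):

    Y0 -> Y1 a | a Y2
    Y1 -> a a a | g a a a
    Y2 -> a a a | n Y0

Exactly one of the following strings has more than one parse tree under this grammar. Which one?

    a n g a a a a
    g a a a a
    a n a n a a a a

a n a n a a a a

a n g a a a a: 1 tree
g a a a a: 1 tree
a n a n a a a a: 2 trees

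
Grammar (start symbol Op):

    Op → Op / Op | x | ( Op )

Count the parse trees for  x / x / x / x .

Parse trees for x / x / x / x:
  [Op [Op x] / [Op [Op x] / [Op [Op x] / [Op x]]]]
  [Op [Op x] / [Op [Op [Op x] / [Op x]] / [Op x]]]
  [Op [Op [Op x] / [Op x]] / [Op [Op x] / [Op x]]]
  [Op [Op [Op x] / [Op [Op x] / [Op x]]] / [Op x]]
  [Op [Op [Op [Op x] / [Op x]] / [Op x]] / [Op x]]

5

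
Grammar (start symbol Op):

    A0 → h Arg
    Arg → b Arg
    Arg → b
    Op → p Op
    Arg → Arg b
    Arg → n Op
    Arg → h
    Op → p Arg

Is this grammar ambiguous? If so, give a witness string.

Witness: p b b

Derivation 1: Op ⇒ p Arg ⇒ p b Arg ⇒ p b b
Derivation 2: Op ⇒ p Arg ⇒ p Arg b ⇒ p b b

Two distinct leftmost derivations for the same string.

Ambiguous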